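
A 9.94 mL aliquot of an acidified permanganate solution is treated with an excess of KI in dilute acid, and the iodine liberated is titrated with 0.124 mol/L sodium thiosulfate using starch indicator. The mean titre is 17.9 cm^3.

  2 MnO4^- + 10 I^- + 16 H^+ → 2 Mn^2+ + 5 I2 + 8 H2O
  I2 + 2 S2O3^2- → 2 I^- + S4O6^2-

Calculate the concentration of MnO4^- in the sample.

n(S2O3^2-) = 0.0179 × 0.124 = 2.22 × 10^-3 mol
n(I2) = n(S2O3^2-)/2 = 1.11 × 10^-3 mol
From the 2:5 ratio, n(MnO4^-) in the aliquot = 2/5 × 1.11 × 10^-3 = 4.44 × 10^-4 mol
[MnO4^-] = 4.44 × 10^-4 / 0.00994 = 0.0447 mol/L

0.0447 mol/L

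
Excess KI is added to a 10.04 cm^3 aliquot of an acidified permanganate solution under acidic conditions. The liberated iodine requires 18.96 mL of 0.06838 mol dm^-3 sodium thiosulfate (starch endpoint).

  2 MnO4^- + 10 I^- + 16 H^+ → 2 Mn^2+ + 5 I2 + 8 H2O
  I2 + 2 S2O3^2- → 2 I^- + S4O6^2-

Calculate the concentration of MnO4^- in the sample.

n(S2O3^2-) = 0.01896 × 0.06838 = 1.296 × 10^-3 mol
n(I2) = n(S2O3^2-)/2 = 6.482 × 10^-4 mol
From the 2:5 ratio, n(MnO4^-) in the aliquot = 2/5 × 6.482 × 10^-4 = 2.593 × 10^-4 mol
[MnO4^-] = 2.593 × 10^-4 / 0.01004 = 0.02583 mol/L

0.02583 mol/L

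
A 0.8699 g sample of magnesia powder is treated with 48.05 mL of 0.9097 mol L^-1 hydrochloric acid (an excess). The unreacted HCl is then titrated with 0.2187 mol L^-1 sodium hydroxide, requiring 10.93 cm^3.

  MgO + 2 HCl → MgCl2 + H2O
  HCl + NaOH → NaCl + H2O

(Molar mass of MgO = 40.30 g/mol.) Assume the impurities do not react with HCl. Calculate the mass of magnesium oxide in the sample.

n(HCl) added = 0.04805 × 0.9097 = 0.04371 mol
n(NaOH) used in back-titration = 0.01093 × 0.2187 = 2.390 × 10^-3 mol
n(HCl) left over = 2.390 × 10^-3 mol (1:1 ratio)
n(HCl) consumed by analyte = 0.04371 − 2.390 × 10^-3 = 0.04132 mol
From the 1:2 ratio, n(MgO) = 1/2 × 0.04132 = 0.02066 mol
mass of MgO = 0.02066 × 40.30 = 0.8326 g

0.8326 g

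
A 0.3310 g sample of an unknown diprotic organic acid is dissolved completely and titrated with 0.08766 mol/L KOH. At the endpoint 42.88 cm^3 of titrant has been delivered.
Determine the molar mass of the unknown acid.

n(KOH) = 0.04288 L × 0.08766 mol/L = 3.759 × 10^-3 mol
From the 1:2 ratio, n(H2A) = 1/2 × 3.759 × 10^-3 = 1.879 × 10^-3 mol
M = m / n = 0.3310 g / 1.879 × 10^-3 mol = 176.1 g/mol

176.1 g/mol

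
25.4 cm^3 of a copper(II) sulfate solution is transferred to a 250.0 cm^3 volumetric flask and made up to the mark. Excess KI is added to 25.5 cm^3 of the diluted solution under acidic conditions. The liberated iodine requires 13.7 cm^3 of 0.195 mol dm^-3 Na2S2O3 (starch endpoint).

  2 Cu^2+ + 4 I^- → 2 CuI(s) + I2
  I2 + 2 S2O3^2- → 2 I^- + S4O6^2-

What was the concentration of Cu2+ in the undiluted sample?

n(S2O3^2-) = 0.0137 × 0.195 = 2.67 × 10^-3 mol
n(I2) = n(S2O3^2-)/2 = 1.34 × 10^-3 mol
From the 2:1 ratio, n(Cu2+) in the aliquot = 2/1 × 1.34 × 10^-3 = 2.67 × 10^-3 mol
[Cu2+]_dilute = 2.67 × 10^-3 / 0.0255 = 0.105 mol/L
[Cu2+]_original = 0.105 × 250.0/25.4 = 1.03 mol/L

1.03 mol/L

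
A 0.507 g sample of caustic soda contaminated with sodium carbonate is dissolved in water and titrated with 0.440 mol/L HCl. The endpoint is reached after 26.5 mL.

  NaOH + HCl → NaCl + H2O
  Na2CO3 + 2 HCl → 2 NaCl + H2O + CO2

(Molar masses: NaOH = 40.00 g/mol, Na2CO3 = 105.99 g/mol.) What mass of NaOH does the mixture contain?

n(HCl) = 0.0265 × 0.440 = 0.0117 mol
Let x = n(NaOH), y = n(Na2CO3).
Titrant: 1x + 2y = 0.0117;  mass: 40.00x + 105.99y = 0.507
Solving, x = 8.54 × 10^-3 mol, y = 1.56 × 10^-3 mol
mass of NaOH = 8.54 × 10^-3 × 40.00 = 0.341 g

0.341 g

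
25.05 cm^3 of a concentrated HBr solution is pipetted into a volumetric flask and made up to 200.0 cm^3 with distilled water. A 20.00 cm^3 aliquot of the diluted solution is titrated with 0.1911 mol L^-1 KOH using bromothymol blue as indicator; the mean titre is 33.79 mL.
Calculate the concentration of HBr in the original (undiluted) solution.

2.578 mol/L

HBr + KOH → KBr + H2O
n(KOH) = 0.03379 × 0.1911 = 6.457 × 10^-3 mol
n(HBr) in the aliquot = 6.457 × 10^-3 mol (1:1 ratio)
[HBr]_dilute = 6.457 × 10^-3 / 0.02000 = 0.3229 mol/L
Dilution factor = 200.0 / 25.05 = 7.984
[HBr]_stock = 0.3229 × 7.984 = 2.578 mol/L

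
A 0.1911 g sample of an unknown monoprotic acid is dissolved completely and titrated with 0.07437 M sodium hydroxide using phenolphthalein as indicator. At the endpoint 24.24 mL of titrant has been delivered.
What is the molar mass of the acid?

106.0 g/mol

n(NaOH) = 0.02424 L × 0.07437 mol/L = 1.803 × 10^-3 mol
n(HA) = 1.803 × 10^-3 mol (1:1 ratio)
M = m / n = 0.1911 g / 1.803 × 10^-3 mol = 106.0 g/mol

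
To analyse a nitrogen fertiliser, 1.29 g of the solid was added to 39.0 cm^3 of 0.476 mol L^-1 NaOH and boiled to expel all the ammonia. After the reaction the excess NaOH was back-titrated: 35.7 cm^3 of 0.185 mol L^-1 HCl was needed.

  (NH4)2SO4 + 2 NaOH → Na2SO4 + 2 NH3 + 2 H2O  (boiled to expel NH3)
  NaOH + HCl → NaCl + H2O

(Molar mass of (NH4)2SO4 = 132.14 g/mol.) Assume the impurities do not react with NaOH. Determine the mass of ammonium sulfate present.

n(NaOH) added = 0.0390 × 0.476 = 0.0186 mol
n(HCl) used in back-titration = 0.0357 × 0.185 = 6.60 × 10^-3 mol
n(NaOH) left over = 6.60 × 10^-3 mol (1:1 ratio)
n(NaOH) consumed by analyte = 0.0186 − 6.60 × 10^-3 = 0.0120 mol
From the 1:2 ratio, n((NH4)2SO4) = 1/2 × 0.0120 = 5.98 × 10^-3 mol
mass of (NH4)2SO4 = 5.98 × 10^-3 × 132.14 = 0.790 g

0.790 g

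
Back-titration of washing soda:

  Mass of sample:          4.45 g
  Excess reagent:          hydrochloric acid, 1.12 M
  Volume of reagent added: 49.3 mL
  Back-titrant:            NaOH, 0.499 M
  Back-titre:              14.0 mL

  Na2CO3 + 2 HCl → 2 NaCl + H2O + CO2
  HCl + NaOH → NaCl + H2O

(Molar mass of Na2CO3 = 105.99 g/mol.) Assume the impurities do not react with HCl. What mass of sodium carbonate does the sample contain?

2.56 g

n(HCl) added = 0.0493 × 1.12 = 0.0552 mol
n(NaOH) used in back-titration = 0.0140 × 0.499 = 6.99 × 10^-3 mol
n(HCl) left over = 6.99 × 10^-3 mol (1:1 ratio)
n(HCl) consumed by analyte = 0.0552 − 6.99 × 10^-3 = 0.0482 mol
From the 1:2 ratio, n(Na2CO3) = 1/2 × 0.0482 = 0.0241 mol
mass of Na2CO3 = 0.0241 × 105.99 = 2.56 g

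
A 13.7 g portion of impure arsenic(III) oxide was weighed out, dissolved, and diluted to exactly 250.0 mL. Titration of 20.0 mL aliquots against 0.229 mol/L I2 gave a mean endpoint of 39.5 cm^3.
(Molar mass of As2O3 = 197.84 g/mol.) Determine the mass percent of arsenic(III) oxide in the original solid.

81.6 %

As2O3 + 2 I2 + 2 H2O → As2O5 + 4 HI
n(I2) per titration = 0.0395 × 0.229 = 9.05 × 10^-3 mol
From the 1:2 ratio, n(As2O3) in each aliquot = 1/2 × 9.05 × 10^-3 = 4.52 × 10^-3 mol
n(As2O3) in the whole flask = 4.52 × 10^-3 × 250.0/20.0 = 0.0565 mol
mass of As2O3 = 0.0565 × 197.84 = 11.2 g
% As2O3 = 11.2 / 13.7 × 100 = 81.6 %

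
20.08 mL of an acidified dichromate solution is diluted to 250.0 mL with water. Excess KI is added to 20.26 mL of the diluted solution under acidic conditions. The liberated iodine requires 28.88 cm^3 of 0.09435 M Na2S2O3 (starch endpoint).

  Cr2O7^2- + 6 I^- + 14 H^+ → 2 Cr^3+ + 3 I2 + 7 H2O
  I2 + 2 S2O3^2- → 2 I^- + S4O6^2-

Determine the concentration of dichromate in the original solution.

0.2791 M

n(S2O3^2-) = 0.02888 × 0.09435 = 2.725 × 10^-3 mol
n(I2) = n(S2O3^2-)/2 = 1.362 × 10^-3 mol
From the 1:3 ratio, n(Cr2O7^2-) in the aliquot = 1/3 × 1.362 × 10^-3 = 4.541 × 10^-4 mol
[Cr2O7^2-]_dilute = 4.541 × 10^-4 / 0.02026 = 0.02242 mol/L
[Cr2O7^2-]_original = 0.02242 × 250.0/20.08 = 0.2791 mol/L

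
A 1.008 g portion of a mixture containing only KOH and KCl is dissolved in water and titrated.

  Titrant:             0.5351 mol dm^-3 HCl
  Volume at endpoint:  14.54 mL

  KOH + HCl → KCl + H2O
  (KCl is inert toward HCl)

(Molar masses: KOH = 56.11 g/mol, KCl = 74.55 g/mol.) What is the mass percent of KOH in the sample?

43.31 %

n(HCl) = 0.01454 × 0.5351 = 7.780 × 10^-3 mol
Let x = n(KOH), y = n(KCl).
Titrant: 1x = 7.780 × 10^-3;  mass: 56.11x + 74.55y = 1.008
Solving, x = 7.780 × 10^-3 mol, y = 7.665 × 10^-3 mol
mass of KOH = 7.780 × 10^-3 × 56.11 = 0.4366 g
% KOH = 0.4366 / 1.008 × 100 = 43.31 %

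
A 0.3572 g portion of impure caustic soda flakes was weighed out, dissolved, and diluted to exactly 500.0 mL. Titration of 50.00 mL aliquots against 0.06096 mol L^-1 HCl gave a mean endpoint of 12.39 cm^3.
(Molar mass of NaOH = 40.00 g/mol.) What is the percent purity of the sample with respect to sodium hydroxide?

NaOH + HCl → NaCl + H2O
n(HCl) per titration = 0.01239 × 0.06096 = 7.553 × 10^-4 mol
n(NaOH) in each aliquot = 7.553 × 10^-4 mol (1:1 ratio)
n(NaOH) in the whole flask = 7.553 × 10^-4 × 500.0/50.00 = 7.553 × 10^-3 mol
mass of NaOH = 7.553 × 10^-3 × 40.00 = 0.3021 g
% NaOH = 0.3021 / 0.3572 × 100 = 84.58 %

84.58 %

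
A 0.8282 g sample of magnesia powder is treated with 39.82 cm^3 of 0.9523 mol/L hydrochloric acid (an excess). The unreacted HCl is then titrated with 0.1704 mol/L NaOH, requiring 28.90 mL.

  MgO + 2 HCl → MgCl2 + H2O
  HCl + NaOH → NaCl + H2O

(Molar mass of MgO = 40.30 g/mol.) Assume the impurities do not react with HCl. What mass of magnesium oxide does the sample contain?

0.6649 g

n(HCl) added = 0.03982 × 0.9523 = 0.03792 mol
n(NaOH) used in back-titration = 0.02890 × 0.1704 = 4.925 × 10^-3 mol
n(HCl) left over = 4.925 × 10^-3 mol (1:1 ratio)
n(HCl) consumed by analyte = 0.03792 − 4.925 × 10^-3 = 0.03300 mol
From the 1:2 ratio, n(MgO) = 1/2 × 0.03300 = 0.01650 mol
mass of MgO = 0.01650 × 40.30 = 0.6649 g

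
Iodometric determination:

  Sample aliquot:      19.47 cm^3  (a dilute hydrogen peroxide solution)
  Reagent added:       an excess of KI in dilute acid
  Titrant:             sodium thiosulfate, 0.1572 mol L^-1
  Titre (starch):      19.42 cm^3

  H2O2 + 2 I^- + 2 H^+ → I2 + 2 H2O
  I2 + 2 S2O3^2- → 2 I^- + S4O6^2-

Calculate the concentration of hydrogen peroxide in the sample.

n(S2O3^2-) = 0.01942 × 0.1572 = 3.053 × 10^-3 mol
n(I2) = n(S2O3^2-)/2 = 1.526 × 10^-3 mol
n(H2O2) in the aliquot = 1.526 × 10^-3 mol (1:1 ratio)
[H2O2] = 1.526 × 10^-3 / 0.01947 = 0.07840 mol/L

0.07840 mol/L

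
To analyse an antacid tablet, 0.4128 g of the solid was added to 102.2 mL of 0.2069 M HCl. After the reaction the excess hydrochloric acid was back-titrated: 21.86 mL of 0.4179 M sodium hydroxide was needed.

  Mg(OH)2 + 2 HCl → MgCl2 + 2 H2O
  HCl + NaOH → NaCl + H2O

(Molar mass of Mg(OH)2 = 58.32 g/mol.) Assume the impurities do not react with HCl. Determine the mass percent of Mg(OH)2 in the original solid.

n(HCl) added = 0.1022 × 0.2069 = 0.02115 mol
n(NaOH) used in back-titration = 0.02186 × 0.4179 = 9.135 × 10^-3 mol
n(HCl) left over = 9.135 × 10^-3 mol (1:1 ratio)
n(HCl) consumed by analyte = 0.02115 − 9.135 × 10^-3 = 0.01201 mol
From the 1:2 ratio, n(Mg(OH)2) = 1/2 × 0.01201 = 6.005 × 10^-3 mol
mass of Mg(OH)2 = 6.005 × 10^-3 × 58.32 = 0.3502 g
% Mg(OH)2 = 0.3502 / 0.4128 × 100 = 84.84 %

84.84 %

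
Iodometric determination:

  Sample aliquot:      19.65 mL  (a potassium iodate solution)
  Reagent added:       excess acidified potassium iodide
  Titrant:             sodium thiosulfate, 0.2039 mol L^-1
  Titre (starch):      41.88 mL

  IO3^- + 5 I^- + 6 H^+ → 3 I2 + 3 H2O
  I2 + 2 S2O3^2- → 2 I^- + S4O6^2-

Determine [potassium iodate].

0.07243 mol/L

n(S2O3^2-) = 0.04188 × 0.2039 = 8.539 × 10^-3 mol
n(I2) = n(S2O3^2-)/2 = 4.270 × 10^-3 mol
From the 1:3 ratio, n(IO3^-) in the aliquot = 1/3 × 4.270 × 10^-3 = 1.423 × 10^-3 mol
[IO3^-] = 1.423 × 10^-3 / 0.01965 = 0.07243 mol/L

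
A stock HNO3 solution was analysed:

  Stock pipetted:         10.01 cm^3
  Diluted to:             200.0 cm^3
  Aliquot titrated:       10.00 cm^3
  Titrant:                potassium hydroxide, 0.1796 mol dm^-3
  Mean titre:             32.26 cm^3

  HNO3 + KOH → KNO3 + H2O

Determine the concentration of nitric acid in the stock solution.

n(KOH) = 0.03226 × 0.1796 = 5.794 × 10^-3 mol
n(HNO3) in the aliquot = 5.794 × 10^-3 mol (1:1 ratio)
[HNO3]_dilute = 5.794 × 10^-3 / 0.01000 = 0.5794 mol/L
Dilution factor = 200.0 / 10.01 = 19.98
[HNO3]_stock = 0.5794 × 19.98 = 11.58 mol/L

11.58 mol/L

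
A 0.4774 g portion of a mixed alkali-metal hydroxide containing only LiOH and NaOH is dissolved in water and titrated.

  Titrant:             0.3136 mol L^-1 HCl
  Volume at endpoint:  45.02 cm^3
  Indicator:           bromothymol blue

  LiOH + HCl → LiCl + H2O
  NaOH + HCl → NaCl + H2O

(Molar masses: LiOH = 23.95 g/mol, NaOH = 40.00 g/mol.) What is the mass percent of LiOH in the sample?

27.30 %

n(HCl) = 0.04502 × 0.3136 = 0.01412 mol
Let x = n(LiOH), y = n(NaOH).
Titrant: 1x + 1y = 0.01412;  mass: 23.95x + 40.00y = 0.4774
Solving, x = 5.441 × 10^-3 mol, y = 8.677 × 10^-3 mol
mass of LiOH = 5.441 × 10^-3 × 23.95 = 0.1303 g
% LiOH = 0.1303 / 0.4774 × 100 = 27.30 %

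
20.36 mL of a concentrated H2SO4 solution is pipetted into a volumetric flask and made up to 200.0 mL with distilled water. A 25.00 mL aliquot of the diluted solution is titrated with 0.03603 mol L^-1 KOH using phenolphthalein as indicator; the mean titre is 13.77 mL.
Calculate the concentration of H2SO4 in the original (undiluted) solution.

0.09747 mol/L

H2SO4 + 2 KOH → K2SO4 + 2 H2O
n(KOH) = 0.01377 × 0.03603 = 4.961 × 10^-4 mol
From the 1:2 ratio, n(H2SO4) in the aliquot = 1/2 × 4.961 × 10^-4 = 2.481 × 10^-4 mol
[H2SO4]_dilute = 2.481 × 10^-4 / 0.02500 = 0.009923 mol/L
Dilution factor = 200.0 / 20.36 = 9.823
[H2SO4]_stock = 0.009923 × 9.823 = 0.09747 mol/L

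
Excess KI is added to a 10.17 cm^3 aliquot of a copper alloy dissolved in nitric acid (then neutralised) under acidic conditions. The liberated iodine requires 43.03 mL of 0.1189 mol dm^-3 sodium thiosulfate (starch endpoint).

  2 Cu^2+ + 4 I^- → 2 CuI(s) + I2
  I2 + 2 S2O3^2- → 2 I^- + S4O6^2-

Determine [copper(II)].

0.5031 mol/L

n(S2O3^2-) = 0.04303 × 0.1189 = 5.116 × 10^-3 mol
n(I2) = n(S2O3^2-)/2 = 2.558 × 10^-3 mol
From the 2:1 ratio, n(Cu2+) in the aliquot = 2/1 × 2.558 × 10^-3 = 5.116 × 10^-3 mol
[Cu2+] = 5.116 × 10^-3 / 0.01017 = 0.5031 mol/L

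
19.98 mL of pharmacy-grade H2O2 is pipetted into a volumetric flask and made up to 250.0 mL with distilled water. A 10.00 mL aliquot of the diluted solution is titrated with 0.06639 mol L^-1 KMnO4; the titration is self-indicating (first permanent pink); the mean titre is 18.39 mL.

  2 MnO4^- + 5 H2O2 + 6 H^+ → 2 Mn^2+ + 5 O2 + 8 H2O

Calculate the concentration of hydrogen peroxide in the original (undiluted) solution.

n(KMnO4) = 0.01839 × 0.06639 = 1.221 × 10^-3 mol
From the 5:2 ratio, n(H2O2) in the aliquot = 5/2 × 1.221 × 10^-3 = 3.052 × 10^-3 mol
[H2O2]_dilute = 3.052 × 10^-3 / 0.01000 = 0.3052 mol/L
Dilution factor = 250.0 / 19.98 = 12.51
[H2O2]_stock = 0.3052 × 12.51 = 3.819 mol/L

3.819 mol/L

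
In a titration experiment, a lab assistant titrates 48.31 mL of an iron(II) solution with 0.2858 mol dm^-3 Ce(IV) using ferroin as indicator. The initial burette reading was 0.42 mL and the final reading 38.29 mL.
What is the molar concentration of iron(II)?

Ce^4+ + Fe^2+ → Ce^3+ + Fe^3+
n(Ce4+) = 0.03787 L × 0.2858 mol/L = 0.01082 mol
n(Fe2+) = 0.01082 mol (1:1 mole ratio)
[Fe2+] = 0.01082 mol / 0.04831 L = 0.2240 mol/L

0.2240 mol/L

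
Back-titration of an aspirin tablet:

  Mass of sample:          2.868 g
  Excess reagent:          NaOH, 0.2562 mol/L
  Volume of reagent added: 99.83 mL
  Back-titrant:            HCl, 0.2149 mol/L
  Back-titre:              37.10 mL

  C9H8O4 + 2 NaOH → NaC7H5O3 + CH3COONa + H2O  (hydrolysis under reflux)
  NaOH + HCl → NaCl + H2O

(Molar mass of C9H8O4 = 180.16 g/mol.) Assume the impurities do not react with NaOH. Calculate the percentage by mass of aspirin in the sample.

55.29 %

n(NaOH) added = 0.09983 × 0.2562 = 0.02558 mol
n(HCl) used in back-titration = 0.03710 × 0.2149 = 7.973 × 10^-3 mol
n(NaOH) left over = 7.973 × 10^-3 mol (1:1 ratio)
n(NaOH) consumed by analyte = 0.02558 − 7.973 × 10^-3 = 0.01760 mol
From the 1:2 ratio, n(C9H8O4) = 1/2 × 0.01760 = 8.802 × 10^-3 mol
mass of C9H8O4 = 8.802 × 10^-3 × 180.16 = 1.586 g
% C9H8O4 = 1.586 / 2.868 × 100 = 55.29 %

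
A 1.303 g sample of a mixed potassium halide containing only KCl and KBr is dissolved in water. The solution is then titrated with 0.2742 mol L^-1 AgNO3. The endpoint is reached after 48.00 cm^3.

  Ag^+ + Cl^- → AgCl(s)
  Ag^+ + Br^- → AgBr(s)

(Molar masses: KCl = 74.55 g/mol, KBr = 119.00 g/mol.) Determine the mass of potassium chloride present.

0.4415 g

n(AgNO3) = 0.04800 × 0.2742 = 0.01316 mol
Let x = n(KCl), y = n(KBr).
Titrant: 1x + 1y = 0.01316;  mass: 74.55x + 119.00y = 1.303
Solving, x = 5.922 × 10^-3 mol, y = 7.240 × 10^-3 mol
mass of KCl = 5.922 × 10^-3 × 74.55 = 0.4415 g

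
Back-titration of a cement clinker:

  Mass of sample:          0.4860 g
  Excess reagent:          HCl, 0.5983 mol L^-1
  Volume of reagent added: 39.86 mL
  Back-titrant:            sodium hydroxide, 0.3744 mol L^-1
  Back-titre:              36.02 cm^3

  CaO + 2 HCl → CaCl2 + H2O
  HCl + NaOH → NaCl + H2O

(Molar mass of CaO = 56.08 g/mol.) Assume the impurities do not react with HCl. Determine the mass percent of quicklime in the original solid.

59.79 %

n(HCl) added = 0.03986 × 0.5983 = 0.02385 mol
n(NaOH) used in back-titration = 0.03602 × 0.3744 = 0.01349 mol
n(HCl) left over = 0.01349 mol (1:1 ratio)
n(HCl) consumed by analyte = 0.02385 − 0.01349 = 0.01036 mol
From the 1:2 ratio, n(CaO) = 1/2 × 0.01036 = 5.181 × 10^-3 mol
mass of CaO = 5.181 × 10^-3 × 56.08 = 0.2906 g
% CaO = 0.2906 / 0.4860 × 100 = 59.79 %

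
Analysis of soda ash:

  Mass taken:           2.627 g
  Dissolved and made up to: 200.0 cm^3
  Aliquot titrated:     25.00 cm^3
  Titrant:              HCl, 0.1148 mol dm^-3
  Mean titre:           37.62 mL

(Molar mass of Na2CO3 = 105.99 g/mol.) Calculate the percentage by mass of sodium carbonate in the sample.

Na2CO3 + 2 HCl → 2 NaCl + H2O + CO2
n(HCl) per titration = 0.03762 × 0.1148 = 4.319 × 10^-3 mol
From the 1:2 ratio, n(Na2CO3) in each aliquot = 1/2 × 4.319 × 10^-3 = 2.159 × 10^-3 mol
n(Na2CO3) in the whole flask = 2.159 × 10^-3 × 200.0/25.00 = 0.01728 mol
mass of Na2CO3 = 0.01728 × 105.99 = 1.831 g
% Na2CO3 = 1.831 / 2.627 × 100 = 69.70 %

69.70 %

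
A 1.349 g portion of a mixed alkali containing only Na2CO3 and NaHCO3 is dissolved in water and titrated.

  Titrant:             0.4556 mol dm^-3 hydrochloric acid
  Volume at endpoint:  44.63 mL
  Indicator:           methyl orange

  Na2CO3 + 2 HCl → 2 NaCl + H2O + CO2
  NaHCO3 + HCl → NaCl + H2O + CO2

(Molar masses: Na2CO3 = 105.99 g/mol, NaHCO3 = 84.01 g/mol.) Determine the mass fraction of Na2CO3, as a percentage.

n(HCl) = 0.04463 × 0.4556 = 0.02033 mol
Let x = n(Na2CO3), y = n(NaHCO3).
Titrant: 2x + 1y = 0.02033;  mass: 105.99x + 84.01y = 1.349
Solving, x = 5.791 × 10^-3 mol, y = 8.752 × 10^-3 mol
mass of Na2CO3 = 5.791 × 10^-3 × 105.99 = 0.6138 g
% Na2CO3 = 0.6138 / 1.349 × 100 = 45.50 %

45.50 %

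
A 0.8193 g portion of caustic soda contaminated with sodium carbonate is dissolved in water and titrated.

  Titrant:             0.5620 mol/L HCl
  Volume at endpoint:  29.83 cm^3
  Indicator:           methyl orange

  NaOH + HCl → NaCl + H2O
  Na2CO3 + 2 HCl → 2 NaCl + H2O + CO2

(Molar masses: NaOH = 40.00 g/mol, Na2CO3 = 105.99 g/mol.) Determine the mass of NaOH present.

n(HCl) = 0.02983 × 0.5620 = 0.01676 mol
Let x = n(NaOH), y = n(Na2CO3).
Titrant: 1x + 2y = 0.01676;  mass: 40.00x + 105.99y = 0.8193
Solving, x = 5.320 × 10^-3 mol, y = 5.722 × 10^-3 mol
mass of NaOH = 5.320 × 10^-3 × 40.00 = 0.2128 g

0.2128 g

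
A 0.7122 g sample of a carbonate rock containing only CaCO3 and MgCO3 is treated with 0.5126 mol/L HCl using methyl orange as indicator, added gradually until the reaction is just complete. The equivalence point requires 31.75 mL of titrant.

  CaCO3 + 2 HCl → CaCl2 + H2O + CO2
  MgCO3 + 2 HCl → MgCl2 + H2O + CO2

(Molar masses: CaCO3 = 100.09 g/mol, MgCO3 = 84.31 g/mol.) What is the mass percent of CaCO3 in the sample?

n(HCl) = 0.03175 × 0.5126 = 0.01628 mol
Let x = n(CaCO3), y = n(MgCO3).
Titrant: 2x + 2y = 0.01628;  mass: 100.09x + 84.31y = 0.7122
Solving, x = 1.656 × 10^-3 mol, y = 6.482 × 10^-3 mol
mass of CaCO3 = 1.656 × 10^-3 × 100.09 = 0.1657 g
% CaCO3 = 0.1657 / 0.7122 × 100 = 23.27 %

23.27 %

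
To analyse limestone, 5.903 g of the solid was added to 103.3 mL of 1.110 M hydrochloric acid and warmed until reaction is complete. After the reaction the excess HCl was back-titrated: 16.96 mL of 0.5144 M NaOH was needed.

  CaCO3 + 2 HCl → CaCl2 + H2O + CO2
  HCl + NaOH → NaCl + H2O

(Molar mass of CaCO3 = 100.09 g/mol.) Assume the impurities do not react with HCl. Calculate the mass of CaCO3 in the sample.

n(HCl) added = 0.1033 × 1.110 = 0.1147 mol
n(NaOH) used in back-titration = 0.01696 × 0.5144 = 8.724 × 10^-3 mol
n(HCl) left over = 8.724 × 10^-3 mol (1:1 ratio)
n(HCl) consumed by analyte = 0.1147 − 8.724 × 10^-3 = 0.1059 mol
From the 1:2 ratio, n(CaCO3) = 1/2 × 0.1059 = 0.05297 mol
mass of CaCO3 = 0.05297 × 100.09 = 5.302 g

5.302 g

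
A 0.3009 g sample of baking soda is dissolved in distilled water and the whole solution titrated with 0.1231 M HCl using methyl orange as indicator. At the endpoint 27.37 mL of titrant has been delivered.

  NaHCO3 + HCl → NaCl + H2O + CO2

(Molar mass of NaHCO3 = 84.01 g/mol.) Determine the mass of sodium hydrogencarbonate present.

n(HCl) = 0.02737 L × 0.1231 mol/L = 3.369 × 10^-3 mol
n(NaHCO3) = 3.369 × 10^-3 mol (1:1 ratio)
mass of NaHCO3 = 3.369 × 10^-3 × 84.01 g/mol = 0.2831 g

0.2831 g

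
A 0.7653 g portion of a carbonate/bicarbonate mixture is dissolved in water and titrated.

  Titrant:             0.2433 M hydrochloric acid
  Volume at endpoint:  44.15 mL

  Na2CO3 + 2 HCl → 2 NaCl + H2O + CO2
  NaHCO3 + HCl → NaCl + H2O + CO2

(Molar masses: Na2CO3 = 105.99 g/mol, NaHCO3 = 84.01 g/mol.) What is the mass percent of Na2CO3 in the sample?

n(HCl) = 0.04415 × 0.2433 = 0.01074 mol
Let x = n(Na2CO3), y = n(NaHCO3).
Titrant: 2x + 1y = 0.01074;  mass: 105.99x + 84.01y = 0.7653
Solving, x = 2.210 × 10^-3 mol, y = 6.321 × 10^-3 mol
mass of Na2CO3 = 2.210 × 10^-3 × 105.99 = 0.2343 g
% Na2CO3 = 0.2343 / 0.7653 × 100 = 30.61 %

30.61 %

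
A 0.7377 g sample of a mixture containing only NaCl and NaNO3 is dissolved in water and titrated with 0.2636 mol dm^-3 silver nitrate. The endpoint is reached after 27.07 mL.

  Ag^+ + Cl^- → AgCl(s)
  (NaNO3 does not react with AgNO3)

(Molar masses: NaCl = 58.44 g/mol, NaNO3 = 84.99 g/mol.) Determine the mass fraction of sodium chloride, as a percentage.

56.53 %

n(AgNO3) = 0.02707 × 0.2636 = 7.136 × 10^-3 mol
Let x = n(NaCl), y = n(NaNO3).
Titrant: 1x = 7.136 × 10^-3;  mass: 58.44x + 84.99y = 0.7377
Solving, x = 7.136 × 10^-3 mol, y = 3.773 × 10^-3 mol
mass of NaCl = 7.136 × 10^-3 × 58.44 = 0.4170 g
% NaCl = 0.4170 / 0.7377 × 100 = 56.53 %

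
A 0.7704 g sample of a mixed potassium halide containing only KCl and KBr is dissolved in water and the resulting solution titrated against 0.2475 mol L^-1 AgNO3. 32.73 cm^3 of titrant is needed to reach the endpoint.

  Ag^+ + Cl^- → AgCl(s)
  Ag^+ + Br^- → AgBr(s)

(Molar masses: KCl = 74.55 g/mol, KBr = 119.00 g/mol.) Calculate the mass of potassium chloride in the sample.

n(AgNO3) = 0.03273 × 0.2475 = 8.101 × 10^-3 mol
Let x = n(KCl), y = n(KBr).
Titrant: 1x + 1y = 8.101 × 10^-3;  mass: 74.55x + 119.00y = 0.7704
Solving, x = 4.355 × 10^-3 mol, y = 3.746 × 10^-3 mol
mass of KCl = 4.355 × 10^-3 × 74.55 = 0.3247 g

0.3247 g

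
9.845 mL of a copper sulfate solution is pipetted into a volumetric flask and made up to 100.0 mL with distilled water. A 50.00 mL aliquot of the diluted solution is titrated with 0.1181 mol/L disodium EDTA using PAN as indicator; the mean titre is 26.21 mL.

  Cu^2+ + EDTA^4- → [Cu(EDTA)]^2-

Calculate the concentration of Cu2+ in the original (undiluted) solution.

0.6288 mol/L

n(EDTA) = 0.02621 × 0.1181 = 3.095 × 10^-3 mol
n(Cu2+) in the aliquot = 3.095 × 10^-3 mol (1:1 ratio)
[Cu2+]_dilute = 3.095 × 10^-3 / 0.05000 = 0.06191 mol/L
Dilution factor = 100.0 / 9.845 = 10.16
[Cu2+]_stock = 0.06191 × 10.16 = 0.6288 mol/L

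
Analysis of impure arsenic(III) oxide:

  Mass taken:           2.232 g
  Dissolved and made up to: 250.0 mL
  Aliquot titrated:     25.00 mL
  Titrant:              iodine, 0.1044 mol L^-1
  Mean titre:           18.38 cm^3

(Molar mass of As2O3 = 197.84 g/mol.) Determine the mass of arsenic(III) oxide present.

1.898 g

As2O3 + 2 I2 + 2 H2O → As2O5 + 4 HI
n(I2) per titration = 0.01838 × 0.1044 = 1.919 × 10^-3 mol
From the 1:2 ratio, n(As2O3) in each aliquot = 1/2 × 1.919 × 10^-3 = 9.594 × 10^-4 mol
n(As2O3) in the whole flask = 9.594 × 10^-4 × 250.0/25.00 = 9.594 × 10^-3 mol
mass of As2O3 = 9.594 × 10^-3 × 197.84 = 1.898 g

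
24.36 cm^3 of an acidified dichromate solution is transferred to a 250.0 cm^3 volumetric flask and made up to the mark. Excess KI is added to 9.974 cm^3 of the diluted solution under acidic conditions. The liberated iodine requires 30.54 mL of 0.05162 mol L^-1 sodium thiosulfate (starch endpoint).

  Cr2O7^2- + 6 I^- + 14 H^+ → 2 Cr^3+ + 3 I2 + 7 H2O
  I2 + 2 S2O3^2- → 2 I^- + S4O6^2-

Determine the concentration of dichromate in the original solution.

n(S2O3^2-) = 0.03054 × 0.05162 = 1.576 × 10^-3 mol
n(I2) = n(S2O3^2-)/2 = 7.882 × 10^-4 mol
From the 1:3 ratio, n(Cr2O7^2-) in the aliquot = 1/3 × 7.882 × 10^-4 = 2.627 × 10^-4 mol
[Cr2O7^2-]_dilute = 2.627 × 10^-4 / 0.009974 = 0.02634 mol/L
[Cr2O7^2-]_original = 0.02634 × 250.0/24.36 = 0.2704 mol/L

0.2704 mol/L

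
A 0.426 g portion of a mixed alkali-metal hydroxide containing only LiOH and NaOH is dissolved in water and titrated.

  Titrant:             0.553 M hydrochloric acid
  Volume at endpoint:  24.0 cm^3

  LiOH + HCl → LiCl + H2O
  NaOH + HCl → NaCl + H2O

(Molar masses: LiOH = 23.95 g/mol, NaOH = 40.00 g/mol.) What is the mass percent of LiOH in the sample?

36.7 %

n(HCl) = 0.0240 × 0.553 = 0.0133 mol
Let x = n(LiOH), y = n(NaOH).
Titrant: 1x + 1y = 0.0133;  mass: 23.95x + 40.00y = 0.426
Solving, x = 6.53 × 10^-3 mol, y = 6.74 × 10^-3 mol
mass of LiOH = 6.53 × 10^-3 × 23.95 = 0.157 g
% LiOH = 0.157 / 0.426 × 100 = 36.7 %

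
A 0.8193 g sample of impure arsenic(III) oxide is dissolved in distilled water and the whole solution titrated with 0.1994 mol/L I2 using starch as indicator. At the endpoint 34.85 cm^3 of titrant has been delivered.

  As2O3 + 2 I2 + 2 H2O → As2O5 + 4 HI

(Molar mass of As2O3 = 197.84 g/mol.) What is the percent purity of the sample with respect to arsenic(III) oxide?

83.90 %

n(I2) = 0.03485 L × 0.1994 mol/L = 6.949 × 10^-3 mol
From the 1:2 ratio, n(As2O3) = 1/2 × 6.949 × 10^-3 = 3.475 × 10^-3 mol
mass of As2O3 = 3.475 × 10^-3 × 197.84 g/mol = 0.6874 g
% As2O3 = 0.6874 / 0.8193 × 100 = 83.90 %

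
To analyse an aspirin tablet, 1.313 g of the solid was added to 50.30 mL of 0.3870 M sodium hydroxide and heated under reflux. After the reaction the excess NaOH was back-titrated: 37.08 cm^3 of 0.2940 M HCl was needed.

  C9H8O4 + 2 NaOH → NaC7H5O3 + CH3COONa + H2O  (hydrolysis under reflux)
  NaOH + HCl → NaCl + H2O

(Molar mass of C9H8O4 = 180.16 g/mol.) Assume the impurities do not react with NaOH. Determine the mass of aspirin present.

0.7715 g

n(NaOH) added = 0.05030 × 0.3870 = 0.01947 mol
n(HCl) used in back-titration = 0.03708 × 0.2940 = 0.01090 mol
n(NaOH) left over = 0.01090 mol (1:1 ratio)
n(NaOH) consumed by analyte = 0.01947 − 0.01090 = 8.565 × 10^-3 mol
From the 1:2 ratio, n(C9H8O4) = 1/2 × 8.565 × 10^-3 = 4.282 × 10^-3 mol
mass of C9H8O4 = 4.282 × 10^-3 × 180.16 = 0.7715 g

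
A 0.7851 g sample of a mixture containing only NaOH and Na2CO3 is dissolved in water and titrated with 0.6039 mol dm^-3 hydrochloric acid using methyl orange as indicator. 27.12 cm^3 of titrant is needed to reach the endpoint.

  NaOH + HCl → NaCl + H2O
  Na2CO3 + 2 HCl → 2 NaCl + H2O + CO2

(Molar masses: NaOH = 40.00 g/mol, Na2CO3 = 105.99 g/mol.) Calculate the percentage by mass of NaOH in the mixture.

32.48 %

n(HCl) = 0.02712 × 0.6039 = 0.01638 mol
Let x = n(NaOH), y = n(Na2CO3).
Titrant: 1x + 2y = 0.01638;  mass: 40.00x + 105.99y = 0.7851
Solving, x = 6.375 × 10^-3 mol, y = 5.002 × 10^-3 mol
mass of NaOH = 6.375 × 10^-3 × 40.00 = 0.2550 g
% NaOH = 0.2550 / 0.7851 × 100 = 32.48 %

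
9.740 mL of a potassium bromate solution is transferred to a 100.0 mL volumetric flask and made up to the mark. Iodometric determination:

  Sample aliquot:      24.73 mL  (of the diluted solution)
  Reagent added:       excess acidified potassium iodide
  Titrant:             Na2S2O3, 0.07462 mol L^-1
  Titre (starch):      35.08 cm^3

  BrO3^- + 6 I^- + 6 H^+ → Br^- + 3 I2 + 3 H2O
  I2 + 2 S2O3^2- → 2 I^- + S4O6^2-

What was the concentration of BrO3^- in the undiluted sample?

0.1811 mol/L

n(S2O3^2-) = 0.03508 × 0.07462 = 2.618 × 10^-3 mol
n(I2) = n(S2O3^2-)/2 = 1.309 × 10^-3 mol
From the 1:3 ratio, n(BrO3^-) in the aliquot = 1/3 × 1.309 × 10^-3 = 4.363 × 10^-4 mol
[BrO3^-]_dilute = 4.363 × 10^-4 / 0.02473 = 0.01764 mol/L
[BrO3^-]_original = 0.01764 × 100.0/9.740 = 0.1811 mol/L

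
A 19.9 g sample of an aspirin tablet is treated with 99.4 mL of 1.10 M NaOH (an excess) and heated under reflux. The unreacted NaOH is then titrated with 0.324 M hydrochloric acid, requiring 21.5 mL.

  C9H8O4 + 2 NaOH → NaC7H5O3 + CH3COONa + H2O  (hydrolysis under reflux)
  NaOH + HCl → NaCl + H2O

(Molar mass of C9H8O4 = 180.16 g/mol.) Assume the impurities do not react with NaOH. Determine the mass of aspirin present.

9.22 g

n(NaOH) added = 0.0994 × 1.10 = 0.109 mol
n(HCl) used in back-titration = 0.0215 × 0.324 = 6.97 × 10^-3 mol
n(NaOH) left over = 6.97 × 10^-3 mol (1:1 ratio)
n(NaOH) consumed by analyte = 0.109 − 6.97 × 10^-3 = 0.102 mol
From the 1:2 ratio, n(C9H8O4) = 1/2 × 0.102 = 0.0512 mol
mass of C9H8O4 = 0.0512 × 180.16 = 9.22 g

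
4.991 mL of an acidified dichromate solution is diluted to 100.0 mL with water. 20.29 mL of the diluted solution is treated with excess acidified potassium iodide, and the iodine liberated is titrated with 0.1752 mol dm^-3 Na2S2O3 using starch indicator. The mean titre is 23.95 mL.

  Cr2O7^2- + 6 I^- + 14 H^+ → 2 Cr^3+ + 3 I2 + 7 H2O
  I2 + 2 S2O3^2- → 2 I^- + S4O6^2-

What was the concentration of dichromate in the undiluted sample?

n(S2O3^2-) = 0.02395 × 0.1752 = 4.196 × 10^-3 mol
n(I2) = n(S2O3^2-)/2 = 2.098 × 10^-3 mol
From the 1:3 ratio, n(Cr2O7^2-) in the aliquot = 1/3 × 2.098 × 10^-3 = 6.993 × 10^-4 mol
[Cr2O7^2-]_dilute = 6.993 × 10^-4 / 0.02029 = 0.03447 mol/L
[Cr2O7^2-]_original = 0.03447 × 100.0/4.991 = 0.6906 mol/L

0.6906 mol/L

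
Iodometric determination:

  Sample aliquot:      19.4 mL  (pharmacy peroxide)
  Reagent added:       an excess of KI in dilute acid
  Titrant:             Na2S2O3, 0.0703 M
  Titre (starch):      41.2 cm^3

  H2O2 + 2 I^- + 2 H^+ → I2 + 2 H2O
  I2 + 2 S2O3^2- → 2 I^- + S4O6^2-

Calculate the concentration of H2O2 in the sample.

n(S2O3^2-) = 0.0412 × 0.0703 = 2.90 × 10^-3 mol
n(I2) = n(S2O3^2-)/2 = 1.45 × 10^-3 mol
n(H2O2) in the aliquot = 1.45 × 10^-3 mol (1:1 ratio)
[H2O2] = 1.45 × 10^-3 / 0.0194 = 0.0746 mol/L

0.0746 M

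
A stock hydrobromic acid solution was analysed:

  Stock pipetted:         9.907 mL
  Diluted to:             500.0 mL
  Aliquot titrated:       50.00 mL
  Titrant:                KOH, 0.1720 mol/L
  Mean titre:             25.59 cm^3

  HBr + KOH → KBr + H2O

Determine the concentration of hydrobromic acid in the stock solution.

4.443 mol/L

n(KOH) = 0.02559 × 0.1720 = 4.401 × 10^-3 mol
n(HBr) in the aliquot = 4.401 × 10^-3 mol (1:1 ratio)
[HBr]_dilute = 4.401 × 10^-3 / 0.05000 = 0.08803 mol/L
Dilution factor = 500.0 / 9.907 = 50.47
[HBr]_stock = 0.08803 × 50.47 = 4.443 mol/L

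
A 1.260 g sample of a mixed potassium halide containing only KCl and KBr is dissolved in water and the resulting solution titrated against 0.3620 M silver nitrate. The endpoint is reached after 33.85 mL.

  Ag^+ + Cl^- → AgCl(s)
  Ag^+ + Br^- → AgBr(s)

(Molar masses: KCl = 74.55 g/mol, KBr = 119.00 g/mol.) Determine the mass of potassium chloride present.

0.3324 g

n(AgNO3) = 0.03385 × 0.3620 = 0.01225 mol
Let x = n(KCl), y = n(KBr).
Titrant: 1x + 1y = 0.01225;  mass: 74.55x + 119.00y = 1.260
Solving, x = 4.459 × 10^-3 mol, y = 7.795 × 10^-3 mol
mass of KCl = 4.459 × 10^-3 × 74.55 = 0.3324 g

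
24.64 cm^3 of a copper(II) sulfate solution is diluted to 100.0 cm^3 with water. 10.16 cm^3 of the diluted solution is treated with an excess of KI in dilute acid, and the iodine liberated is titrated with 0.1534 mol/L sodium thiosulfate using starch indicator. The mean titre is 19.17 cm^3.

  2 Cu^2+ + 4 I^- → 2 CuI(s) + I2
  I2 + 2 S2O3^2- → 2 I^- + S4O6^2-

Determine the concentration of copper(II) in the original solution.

1.175 mol/L

n(S2O3^2-) = 0.01917 × 0.1534 = 2.941 × 10^-3 mol
n(I2) = n(S2O3^2-)/2 = 1.470 × 10^-3 mol
From the 2:1 ratio, n(Cu2+) in the aliquot = 2/1 × 1.470 × 10^-3 = 2.941 × 10^-3 mol
[Cu2+]_dilute = 2.941 × 10^-3 / 0.01016 = 0.2894 mol/L
[Cu2+]_original = 0.2894 × 100.0/24.64 = 1.175 mol/L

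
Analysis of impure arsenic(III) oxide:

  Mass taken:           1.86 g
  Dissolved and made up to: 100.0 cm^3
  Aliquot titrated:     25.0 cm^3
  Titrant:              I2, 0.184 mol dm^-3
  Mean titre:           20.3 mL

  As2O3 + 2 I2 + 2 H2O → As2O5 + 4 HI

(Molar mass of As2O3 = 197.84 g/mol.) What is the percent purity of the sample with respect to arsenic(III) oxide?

79.5 %

n(I2) per titration = 0.0203 × 0.184 = 3.74 × 10^-3 mol
From the 1:2 ratio, n(As2O3) in each aliquot = 1/2 × 3.74 × 10^-3 = 1.87 × 10^-3 mol
n(As2O3) in the whole flask = 1.87 × 10^-3 × 100.0/25.0 = 7.47 × 10^-3 mol
mass of As2O3 = 7.47 × 10^-3 × 197.84 = 1.48 g
% As2O3 = 1.48 / 1.86 × 100 = 79.5 %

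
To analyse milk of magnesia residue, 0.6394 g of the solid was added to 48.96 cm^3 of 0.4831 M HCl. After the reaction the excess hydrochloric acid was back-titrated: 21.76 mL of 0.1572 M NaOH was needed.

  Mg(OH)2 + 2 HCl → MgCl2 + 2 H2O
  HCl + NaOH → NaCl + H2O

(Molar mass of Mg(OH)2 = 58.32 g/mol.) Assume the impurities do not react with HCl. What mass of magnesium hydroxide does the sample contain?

n(HCl) added = 0.04896 × 0.4831 = 0.02365 mol
n(NaOH) used in back-titration = 0.02176 × 0.1572 = 3.421 × 10^-3 mol
n(HCl) left over = 3.421 × 10^-3 mol (1:1 ratio)
n(HCl) consumed by analyte = 0.02365 − 3.421 × 10^-3 = 0.02023 mol
From the 1:2 ratio, n(Mg(OH)2) = 1/2 × 0.02023 = 0.01012 mol
mass of Mg(OH)2 = 0.01012 × 58.32 = 0.5900 g

0.5900 g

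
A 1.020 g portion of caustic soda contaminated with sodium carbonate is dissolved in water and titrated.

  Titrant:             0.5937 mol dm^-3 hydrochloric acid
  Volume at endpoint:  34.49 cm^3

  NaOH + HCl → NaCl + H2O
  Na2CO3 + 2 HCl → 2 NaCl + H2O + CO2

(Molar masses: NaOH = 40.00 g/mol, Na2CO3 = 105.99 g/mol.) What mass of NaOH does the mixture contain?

0.2006 g

n(HCl) = 0.03449 × 0.5937 = 0.02048 mol
Let x = n(NaOH), y = n(Na2CO3).
Titrant: 1x + 2y = 0.02048;  mass: 40.00x + 105.99y = 1.020
Solving, x = 5.014 × 10^-3 mol, y = 7.731 × 10^-3 mol
mass of NaOH = 5.014 × 10^-3 × 40.00 = 0.2006 g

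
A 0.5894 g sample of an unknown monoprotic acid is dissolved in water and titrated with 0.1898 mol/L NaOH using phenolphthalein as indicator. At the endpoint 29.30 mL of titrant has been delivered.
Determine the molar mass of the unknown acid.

n(NaOH) = 0.02930 L × 0.1898 mol/L = 5.561 × 10^-3 mol
n(HA) = 5.561 × 10^-3 mol (1:1 ratio)
M = m / n = 0.5894 g / 5.561 × 10^-3 mol = 106.0 g/mol

106.0 g/mol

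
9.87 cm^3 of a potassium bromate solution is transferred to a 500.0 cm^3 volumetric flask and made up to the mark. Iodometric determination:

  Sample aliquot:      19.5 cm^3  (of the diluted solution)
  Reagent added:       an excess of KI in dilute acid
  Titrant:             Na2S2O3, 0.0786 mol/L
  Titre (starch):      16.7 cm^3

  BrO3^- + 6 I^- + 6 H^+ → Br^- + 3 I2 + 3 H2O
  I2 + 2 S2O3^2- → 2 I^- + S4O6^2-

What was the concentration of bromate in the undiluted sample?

0.568 mol/L

n(S2O3^2-) = 0.0167 × 0.0786 = 1.31 × 10^-3 mol
n(I2) = n(S2O3^2-)/2 = 6.56 × 10^-4 mol
From the 1:3 ratio, n(BrO3^-) in the aliquot = 1/3 × 6.56 × 10^-4 = 2.19 × 10^-4 mol
[BrO3^-]_dilute = 2.19 × 10^-4 / 0.0195 = 0.0112 mol/L
[BrO3^-]_original = 0.0112 × 500.0/9.87 = 0.568 mol/L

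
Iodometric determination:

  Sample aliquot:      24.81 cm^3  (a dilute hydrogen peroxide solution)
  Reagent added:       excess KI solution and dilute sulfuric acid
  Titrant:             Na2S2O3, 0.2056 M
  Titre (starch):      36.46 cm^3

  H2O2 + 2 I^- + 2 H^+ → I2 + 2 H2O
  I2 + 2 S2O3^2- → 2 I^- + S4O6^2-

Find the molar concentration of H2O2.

0.1511 M

n(S2O3^2-) = 0.03646 × 0.2056 = 7.496 × 10^-3 mol
n(I2) = n(S2O3^2-)/2 = 3.748 × 10^-3 mol
n(H2O2) in the aliquot = 3.748 × 10^-3 mol (1:1 ratio)
[H2O2] = 3.748 × 10^-3 / 0.02481 = 0.1511 mol/L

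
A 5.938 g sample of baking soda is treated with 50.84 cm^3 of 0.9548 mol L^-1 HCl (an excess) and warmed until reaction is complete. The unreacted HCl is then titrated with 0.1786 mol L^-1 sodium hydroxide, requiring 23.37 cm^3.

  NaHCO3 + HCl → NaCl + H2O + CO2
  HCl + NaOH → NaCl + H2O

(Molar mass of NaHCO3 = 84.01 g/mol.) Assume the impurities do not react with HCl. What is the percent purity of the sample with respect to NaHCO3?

62.77 %

n(HCl) added = 0.05084 × 0.9548 = 0.04854 mol
n(NaOH) used in back-titration = 0.02337 × 0.1786 = 4.174 × 10^-3 mol
n(HCl) left over = 4.174 × 10^-3 mol (1:1 ratio)
n(HCl) consumed by analyte = 0.04854 − 4.174 × 10^-3 = 0.04437 mol
n(NaHCO3) = 0.04437 mol (1:1 ratio)
mass of NaHCO3 = 0.04437 × 84.01 = 3.727 g
% NaHCO3 = 3.727 / 5.938 × 100 = 62.77 %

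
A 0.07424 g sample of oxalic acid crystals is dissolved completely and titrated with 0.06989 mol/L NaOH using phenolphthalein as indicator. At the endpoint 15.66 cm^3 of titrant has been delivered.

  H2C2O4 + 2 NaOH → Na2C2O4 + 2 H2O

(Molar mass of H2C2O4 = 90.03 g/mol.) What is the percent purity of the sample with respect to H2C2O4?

n(NaOH) = 0.01566 L × 0.06989 mol/L = 1.094 × 10^-3 mol
From the 1:2 ratio, n(H2C2O4) = 1/2 × 1.094 × 10^-3 = 5.472 × 10^-4 mol
mass of H2C2O4 = 5.472 × 10^-4 × 90.03 g/mol = 0.04927 g
% H2C2O4 = 0.04927 / 0.07424 × 100 = 66.36 %

66.36 %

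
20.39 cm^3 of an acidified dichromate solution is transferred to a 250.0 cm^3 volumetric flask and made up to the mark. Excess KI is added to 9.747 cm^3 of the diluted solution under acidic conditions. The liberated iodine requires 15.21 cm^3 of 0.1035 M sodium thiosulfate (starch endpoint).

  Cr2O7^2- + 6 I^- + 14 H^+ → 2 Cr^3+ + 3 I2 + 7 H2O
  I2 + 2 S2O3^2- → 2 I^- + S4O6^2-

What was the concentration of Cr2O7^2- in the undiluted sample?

0.3300 M

n(S2O3^2-) = 0.01521 × 0.1035 = 1.574 × 10^-3 mol
n(I2) = n(S2O3^2-)/2 = 7.871 × 10^-4 mol
From the 1:3 ratio, n(Cr2O7^2-) in the aliquot = 1/3 × 7.871 × 10^-4 = 2.624 × 10^-4 mol
[Cr2O7^2-]_dilute = 2.624 × 10^-4 / 0.009747 = 0.02692 mol/L
[Cr2O7^2-]_original = 0.02692 × 250.0/20.39 = 0.3300 mol/L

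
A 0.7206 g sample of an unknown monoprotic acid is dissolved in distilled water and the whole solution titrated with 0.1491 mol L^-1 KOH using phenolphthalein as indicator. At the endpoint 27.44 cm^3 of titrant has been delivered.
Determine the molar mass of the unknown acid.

n(KOH) = 0.02744 L × 0.1491 mol/L = 4.091 × 10^-3 mol
n(HA) = 4.091 × 10^-3 mol (1:1 ratio)
M = m / n = 0.7206 g / 4.091 × 10^-3 mol = 176.1 g/mol

176.1 g/mol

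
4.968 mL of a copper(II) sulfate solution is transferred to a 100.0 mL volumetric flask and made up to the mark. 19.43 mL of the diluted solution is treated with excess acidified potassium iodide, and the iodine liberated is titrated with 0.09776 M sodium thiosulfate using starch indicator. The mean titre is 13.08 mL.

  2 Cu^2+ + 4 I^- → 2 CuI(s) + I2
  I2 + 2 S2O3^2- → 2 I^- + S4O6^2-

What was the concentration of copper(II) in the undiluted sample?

n(S2O3^2-) = 0.01308 × 0.09776 = 1.279 × 10^-3 mol
n(I2) = n(S2O3^2-)/2 = 6.394 × 10^-4 mol
From the 2:1 ratio, n(Cu2+) in the aliquot = 2/1 × 6.394 × 10^-4 = 1.279 × 10^-3 mol
[Cu2+]_dilute = 1.279 × 10^-3 / 0.01943 = 0.06581 mol/L
[Cu2+]_original = 0.06581 × 100.0/4.968 = 1.325 mol/L

1.325 M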